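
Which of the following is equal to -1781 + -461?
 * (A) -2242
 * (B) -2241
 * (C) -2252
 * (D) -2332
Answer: A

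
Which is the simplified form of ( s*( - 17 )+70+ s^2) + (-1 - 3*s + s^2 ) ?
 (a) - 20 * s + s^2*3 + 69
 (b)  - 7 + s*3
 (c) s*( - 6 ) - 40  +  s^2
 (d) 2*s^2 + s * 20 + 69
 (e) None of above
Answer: e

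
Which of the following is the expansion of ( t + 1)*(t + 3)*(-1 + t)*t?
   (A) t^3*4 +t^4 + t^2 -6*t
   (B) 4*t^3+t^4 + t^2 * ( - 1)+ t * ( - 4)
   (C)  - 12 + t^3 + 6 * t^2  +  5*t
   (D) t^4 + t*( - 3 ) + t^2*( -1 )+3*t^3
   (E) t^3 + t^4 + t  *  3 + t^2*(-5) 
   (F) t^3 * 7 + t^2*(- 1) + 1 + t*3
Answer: D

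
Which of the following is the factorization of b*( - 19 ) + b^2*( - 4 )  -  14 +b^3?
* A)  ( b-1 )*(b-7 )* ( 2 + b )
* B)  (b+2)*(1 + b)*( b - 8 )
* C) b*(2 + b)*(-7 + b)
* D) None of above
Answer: D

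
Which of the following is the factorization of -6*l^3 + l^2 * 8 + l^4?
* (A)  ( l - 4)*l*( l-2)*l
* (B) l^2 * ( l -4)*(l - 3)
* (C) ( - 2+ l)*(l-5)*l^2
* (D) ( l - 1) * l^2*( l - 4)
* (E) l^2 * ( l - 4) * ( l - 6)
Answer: A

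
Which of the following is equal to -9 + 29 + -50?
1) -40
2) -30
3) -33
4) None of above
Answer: 2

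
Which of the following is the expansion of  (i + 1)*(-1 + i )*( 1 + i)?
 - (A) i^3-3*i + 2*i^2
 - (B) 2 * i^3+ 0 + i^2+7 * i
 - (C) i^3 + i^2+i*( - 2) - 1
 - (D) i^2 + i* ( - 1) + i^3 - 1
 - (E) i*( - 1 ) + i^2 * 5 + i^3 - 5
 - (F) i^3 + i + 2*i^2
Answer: D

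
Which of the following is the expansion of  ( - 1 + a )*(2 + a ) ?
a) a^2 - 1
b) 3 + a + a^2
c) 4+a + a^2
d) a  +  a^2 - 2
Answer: d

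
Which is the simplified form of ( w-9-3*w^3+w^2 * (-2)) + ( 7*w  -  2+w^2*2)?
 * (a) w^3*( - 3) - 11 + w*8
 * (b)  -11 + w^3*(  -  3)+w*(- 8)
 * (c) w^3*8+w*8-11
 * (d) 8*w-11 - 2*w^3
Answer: a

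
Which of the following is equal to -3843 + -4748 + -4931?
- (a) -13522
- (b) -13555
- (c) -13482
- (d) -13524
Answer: a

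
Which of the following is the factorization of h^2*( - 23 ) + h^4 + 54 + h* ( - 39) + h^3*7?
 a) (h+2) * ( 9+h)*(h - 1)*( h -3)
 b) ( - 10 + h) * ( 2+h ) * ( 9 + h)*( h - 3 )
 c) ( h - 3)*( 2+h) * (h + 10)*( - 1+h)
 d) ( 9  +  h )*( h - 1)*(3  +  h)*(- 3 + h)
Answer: a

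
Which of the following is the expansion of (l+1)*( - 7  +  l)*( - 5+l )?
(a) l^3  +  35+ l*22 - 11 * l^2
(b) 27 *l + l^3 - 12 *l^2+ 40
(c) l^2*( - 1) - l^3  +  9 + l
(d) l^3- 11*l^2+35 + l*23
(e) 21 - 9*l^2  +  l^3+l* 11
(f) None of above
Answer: d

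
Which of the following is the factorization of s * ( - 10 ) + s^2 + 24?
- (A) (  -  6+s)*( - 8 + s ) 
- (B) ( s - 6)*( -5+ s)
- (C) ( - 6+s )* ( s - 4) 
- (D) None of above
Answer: C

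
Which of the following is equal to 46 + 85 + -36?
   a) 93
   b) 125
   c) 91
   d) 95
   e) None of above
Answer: d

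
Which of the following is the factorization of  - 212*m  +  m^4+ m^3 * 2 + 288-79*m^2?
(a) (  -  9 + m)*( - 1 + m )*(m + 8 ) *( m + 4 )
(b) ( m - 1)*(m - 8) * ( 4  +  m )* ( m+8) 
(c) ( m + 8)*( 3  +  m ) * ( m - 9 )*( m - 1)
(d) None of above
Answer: a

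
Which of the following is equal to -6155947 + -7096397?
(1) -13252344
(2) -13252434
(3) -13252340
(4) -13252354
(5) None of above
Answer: 1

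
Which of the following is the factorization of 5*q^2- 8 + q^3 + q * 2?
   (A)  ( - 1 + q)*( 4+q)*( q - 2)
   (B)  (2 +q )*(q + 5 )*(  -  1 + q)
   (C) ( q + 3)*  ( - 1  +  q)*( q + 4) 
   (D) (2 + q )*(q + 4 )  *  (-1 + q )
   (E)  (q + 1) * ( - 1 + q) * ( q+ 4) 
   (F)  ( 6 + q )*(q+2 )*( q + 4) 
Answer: D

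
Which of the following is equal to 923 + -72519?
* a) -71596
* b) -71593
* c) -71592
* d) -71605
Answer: a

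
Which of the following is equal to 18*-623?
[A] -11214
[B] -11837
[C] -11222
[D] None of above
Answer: A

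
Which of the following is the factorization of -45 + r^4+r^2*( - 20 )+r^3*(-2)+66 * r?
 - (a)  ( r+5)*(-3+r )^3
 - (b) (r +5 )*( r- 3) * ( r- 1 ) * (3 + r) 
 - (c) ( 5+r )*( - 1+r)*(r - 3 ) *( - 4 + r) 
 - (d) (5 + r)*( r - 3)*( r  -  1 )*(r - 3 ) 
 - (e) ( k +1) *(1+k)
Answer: d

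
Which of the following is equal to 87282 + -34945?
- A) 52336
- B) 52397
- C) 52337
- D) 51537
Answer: C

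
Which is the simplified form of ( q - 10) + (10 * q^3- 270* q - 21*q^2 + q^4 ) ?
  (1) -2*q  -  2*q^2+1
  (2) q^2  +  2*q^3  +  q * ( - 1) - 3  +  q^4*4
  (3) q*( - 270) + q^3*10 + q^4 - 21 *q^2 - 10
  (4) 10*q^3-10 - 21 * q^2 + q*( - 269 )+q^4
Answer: 4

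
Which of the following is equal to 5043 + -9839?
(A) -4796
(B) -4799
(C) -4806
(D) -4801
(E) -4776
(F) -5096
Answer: A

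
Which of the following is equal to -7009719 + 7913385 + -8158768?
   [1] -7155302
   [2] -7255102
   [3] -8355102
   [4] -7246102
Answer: 2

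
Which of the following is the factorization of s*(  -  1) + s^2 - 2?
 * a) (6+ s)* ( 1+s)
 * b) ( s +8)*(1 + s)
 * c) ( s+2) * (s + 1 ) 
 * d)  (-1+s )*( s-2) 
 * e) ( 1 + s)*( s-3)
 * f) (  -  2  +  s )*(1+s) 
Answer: f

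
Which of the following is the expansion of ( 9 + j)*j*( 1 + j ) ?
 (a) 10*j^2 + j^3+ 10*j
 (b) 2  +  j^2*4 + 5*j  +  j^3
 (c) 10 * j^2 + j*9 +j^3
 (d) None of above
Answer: c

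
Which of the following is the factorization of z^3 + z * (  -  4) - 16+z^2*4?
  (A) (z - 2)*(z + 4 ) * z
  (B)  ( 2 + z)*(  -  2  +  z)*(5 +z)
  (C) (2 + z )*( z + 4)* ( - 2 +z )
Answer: C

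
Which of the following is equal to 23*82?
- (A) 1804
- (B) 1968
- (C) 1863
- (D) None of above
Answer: D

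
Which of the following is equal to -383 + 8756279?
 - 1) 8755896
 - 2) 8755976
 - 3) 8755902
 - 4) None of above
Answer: 1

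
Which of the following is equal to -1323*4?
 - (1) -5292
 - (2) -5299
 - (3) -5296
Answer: 1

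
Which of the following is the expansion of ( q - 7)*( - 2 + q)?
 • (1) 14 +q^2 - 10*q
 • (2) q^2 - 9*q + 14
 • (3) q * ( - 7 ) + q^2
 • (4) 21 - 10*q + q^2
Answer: 2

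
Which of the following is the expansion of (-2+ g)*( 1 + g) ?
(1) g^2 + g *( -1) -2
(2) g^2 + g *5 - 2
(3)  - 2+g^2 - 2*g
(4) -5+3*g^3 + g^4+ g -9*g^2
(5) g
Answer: 1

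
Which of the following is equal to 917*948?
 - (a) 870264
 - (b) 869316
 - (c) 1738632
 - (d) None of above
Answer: b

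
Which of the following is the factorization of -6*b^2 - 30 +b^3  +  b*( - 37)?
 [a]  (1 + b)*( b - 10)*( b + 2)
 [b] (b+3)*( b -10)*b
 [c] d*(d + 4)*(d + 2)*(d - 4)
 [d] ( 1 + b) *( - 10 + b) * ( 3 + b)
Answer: d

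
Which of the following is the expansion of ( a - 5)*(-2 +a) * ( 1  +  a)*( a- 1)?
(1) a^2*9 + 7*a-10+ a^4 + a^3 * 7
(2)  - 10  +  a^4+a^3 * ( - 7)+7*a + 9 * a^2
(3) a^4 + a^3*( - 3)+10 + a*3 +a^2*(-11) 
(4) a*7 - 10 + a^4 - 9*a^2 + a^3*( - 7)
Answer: 2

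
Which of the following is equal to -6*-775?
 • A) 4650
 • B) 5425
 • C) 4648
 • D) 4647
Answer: A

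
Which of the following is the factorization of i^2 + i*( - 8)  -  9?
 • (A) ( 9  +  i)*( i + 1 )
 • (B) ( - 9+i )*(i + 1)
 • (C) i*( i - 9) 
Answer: B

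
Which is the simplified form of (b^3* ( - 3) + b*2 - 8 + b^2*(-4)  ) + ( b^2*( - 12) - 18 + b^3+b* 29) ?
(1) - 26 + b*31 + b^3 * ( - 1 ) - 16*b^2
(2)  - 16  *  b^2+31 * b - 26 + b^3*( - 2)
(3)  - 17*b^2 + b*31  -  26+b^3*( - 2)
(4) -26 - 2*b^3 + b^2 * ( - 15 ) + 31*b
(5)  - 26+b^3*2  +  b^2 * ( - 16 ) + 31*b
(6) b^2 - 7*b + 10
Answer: 2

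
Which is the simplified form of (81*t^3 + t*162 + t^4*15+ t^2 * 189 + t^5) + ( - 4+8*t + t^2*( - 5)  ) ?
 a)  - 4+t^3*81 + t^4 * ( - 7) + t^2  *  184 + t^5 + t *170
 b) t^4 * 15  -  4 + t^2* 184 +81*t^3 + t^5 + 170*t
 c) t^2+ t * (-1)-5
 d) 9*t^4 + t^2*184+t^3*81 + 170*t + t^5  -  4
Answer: b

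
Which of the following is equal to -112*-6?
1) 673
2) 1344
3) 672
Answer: 3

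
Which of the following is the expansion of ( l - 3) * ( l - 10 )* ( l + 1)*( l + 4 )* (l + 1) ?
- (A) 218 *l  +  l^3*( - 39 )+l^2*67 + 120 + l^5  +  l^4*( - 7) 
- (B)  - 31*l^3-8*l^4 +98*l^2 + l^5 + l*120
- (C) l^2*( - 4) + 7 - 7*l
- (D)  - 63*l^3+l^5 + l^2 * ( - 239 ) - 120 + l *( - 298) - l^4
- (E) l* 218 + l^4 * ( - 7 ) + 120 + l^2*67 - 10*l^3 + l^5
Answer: A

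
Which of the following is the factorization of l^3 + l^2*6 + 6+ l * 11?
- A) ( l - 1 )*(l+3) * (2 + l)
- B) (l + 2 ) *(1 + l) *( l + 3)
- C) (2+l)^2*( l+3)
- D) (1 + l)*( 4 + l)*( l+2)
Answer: B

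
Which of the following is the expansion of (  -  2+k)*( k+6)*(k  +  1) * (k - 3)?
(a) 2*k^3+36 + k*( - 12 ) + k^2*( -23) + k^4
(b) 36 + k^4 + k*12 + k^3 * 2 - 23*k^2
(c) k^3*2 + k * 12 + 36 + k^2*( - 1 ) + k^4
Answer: b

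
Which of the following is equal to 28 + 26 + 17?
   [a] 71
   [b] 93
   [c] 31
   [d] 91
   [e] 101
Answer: a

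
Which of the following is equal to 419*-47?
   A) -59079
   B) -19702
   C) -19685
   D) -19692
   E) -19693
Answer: E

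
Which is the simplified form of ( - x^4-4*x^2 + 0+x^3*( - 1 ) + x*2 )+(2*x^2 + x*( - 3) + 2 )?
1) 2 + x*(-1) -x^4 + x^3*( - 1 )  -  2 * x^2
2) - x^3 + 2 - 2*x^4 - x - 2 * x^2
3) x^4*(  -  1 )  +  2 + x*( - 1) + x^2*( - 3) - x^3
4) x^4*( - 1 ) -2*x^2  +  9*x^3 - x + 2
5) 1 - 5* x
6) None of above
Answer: 1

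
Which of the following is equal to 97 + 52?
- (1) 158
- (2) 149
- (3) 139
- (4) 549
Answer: 2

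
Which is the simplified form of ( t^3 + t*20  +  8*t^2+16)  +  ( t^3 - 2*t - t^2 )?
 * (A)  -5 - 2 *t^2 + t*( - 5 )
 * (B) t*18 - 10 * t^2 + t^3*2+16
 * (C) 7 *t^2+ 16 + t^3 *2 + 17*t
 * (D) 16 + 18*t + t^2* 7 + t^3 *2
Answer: D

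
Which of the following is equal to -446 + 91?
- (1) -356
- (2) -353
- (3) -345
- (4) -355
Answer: 4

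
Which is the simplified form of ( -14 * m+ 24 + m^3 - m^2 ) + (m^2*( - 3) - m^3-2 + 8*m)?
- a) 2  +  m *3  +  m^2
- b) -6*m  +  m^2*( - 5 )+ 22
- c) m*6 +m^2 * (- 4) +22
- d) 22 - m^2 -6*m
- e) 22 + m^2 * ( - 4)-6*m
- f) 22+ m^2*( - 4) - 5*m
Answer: e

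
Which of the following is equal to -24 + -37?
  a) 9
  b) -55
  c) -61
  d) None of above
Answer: c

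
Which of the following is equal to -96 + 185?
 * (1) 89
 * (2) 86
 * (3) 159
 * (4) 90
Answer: 1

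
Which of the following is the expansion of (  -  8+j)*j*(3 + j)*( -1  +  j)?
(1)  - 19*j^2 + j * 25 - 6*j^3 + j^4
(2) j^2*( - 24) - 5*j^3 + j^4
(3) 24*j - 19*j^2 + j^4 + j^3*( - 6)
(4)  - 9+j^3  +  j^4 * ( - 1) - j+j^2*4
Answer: 3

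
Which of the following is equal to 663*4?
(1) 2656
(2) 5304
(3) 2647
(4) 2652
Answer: 4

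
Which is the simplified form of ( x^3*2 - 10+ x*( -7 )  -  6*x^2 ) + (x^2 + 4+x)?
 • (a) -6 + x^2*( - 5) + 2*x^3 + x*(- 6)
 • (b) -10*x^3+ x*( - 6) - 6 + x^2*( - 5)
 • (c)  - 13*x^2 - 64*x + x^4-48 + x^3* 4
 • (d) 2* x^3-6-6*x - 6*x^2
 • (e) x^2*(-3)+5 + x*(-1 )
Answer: a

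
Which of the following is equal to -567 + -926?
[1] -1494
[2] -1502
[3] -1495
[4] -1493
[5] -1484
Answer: 4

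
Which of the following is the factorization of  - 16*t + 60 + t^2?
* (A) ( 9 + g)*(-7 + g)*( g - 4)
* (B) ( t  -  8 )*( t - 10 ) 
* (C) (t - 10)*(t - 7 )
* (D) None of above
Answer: D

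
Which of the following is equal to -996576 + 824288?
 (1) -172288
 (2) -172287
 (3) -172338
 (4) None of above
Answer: 1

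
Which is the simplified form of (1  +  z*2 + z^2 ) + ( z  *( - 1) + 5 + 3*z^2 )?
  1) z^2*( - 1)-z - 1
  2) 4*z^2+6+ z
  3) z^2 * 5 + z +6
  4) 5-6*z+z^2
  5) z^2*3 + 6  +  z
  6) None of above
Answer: 2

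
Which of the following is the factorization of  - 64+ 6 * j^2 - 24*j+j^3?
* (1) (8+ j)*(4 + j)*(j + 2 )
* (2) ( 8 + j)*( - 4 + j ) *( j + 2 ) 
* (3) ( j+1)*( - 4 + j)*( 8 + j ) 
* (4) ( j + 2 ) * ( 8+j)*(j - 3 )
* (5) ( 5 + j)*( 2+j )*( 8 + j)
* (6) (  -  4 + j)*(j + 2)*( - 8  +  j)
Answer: 2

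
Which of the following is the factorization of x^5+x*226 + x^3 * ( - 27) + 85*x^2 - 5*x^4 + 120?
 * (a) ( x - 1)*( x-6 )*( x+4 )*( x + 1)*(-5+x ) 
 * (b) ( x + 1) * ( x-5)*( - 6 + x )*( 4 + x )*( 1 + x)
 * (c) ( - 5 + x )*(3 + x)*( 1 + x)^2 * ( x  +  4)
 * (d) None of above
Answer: b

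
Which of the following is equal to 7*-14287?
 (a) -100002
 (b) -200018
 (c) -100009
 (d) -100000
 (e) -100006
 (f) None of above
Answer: c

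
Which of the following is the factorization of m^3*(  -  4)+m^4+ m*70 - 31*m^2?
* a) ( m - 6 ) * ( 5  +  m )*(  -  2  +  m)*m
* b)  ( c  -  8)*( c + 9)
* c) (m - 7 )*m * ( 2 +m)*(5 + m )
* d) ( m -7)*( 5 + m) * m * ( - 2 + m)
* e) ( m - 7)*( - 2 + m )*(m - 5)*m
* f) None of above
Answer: d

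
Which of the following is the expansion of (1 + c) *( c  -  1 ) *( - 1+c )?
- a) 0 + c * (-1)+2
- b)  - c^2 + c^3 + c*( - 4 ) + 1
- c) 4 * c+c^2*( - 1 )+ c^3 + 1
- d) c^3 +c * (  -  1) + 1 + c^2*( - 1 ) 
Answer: d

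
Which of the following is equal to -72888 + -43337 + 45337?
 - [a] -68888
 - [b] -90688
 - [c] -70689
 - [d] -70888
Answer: d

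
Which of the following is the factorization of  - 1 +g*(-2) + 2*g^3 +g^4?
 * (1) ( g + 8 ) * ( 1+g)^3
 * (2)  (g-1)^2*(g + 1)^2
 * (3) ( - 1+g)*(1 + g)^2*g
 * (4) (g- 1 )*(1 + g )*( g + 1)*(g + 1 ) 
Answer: 4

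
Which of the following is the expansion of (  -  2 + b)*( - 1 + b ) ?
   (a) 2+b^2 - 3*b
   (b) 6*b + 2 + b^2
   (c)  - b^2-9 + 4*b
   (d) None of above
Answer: a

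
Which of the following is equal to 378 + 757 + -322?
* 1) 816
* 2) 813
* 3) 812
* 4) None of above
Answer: 2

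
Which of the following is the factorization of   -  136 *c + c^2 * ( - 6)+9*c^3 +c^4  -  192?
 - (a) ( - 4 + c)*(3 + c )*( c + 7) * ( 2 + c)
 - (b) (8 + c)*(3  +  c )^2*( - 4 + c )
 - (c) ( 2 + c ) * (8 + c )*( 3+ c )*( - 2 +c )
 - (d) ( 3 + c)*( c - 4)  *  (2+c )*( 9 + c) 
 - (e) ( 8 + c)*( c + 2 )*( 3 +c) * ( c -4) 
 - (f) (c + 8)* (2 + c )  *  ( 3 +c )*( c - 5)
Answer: e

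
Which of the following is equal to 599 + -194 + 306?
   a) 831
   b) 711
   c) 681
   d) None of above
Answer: b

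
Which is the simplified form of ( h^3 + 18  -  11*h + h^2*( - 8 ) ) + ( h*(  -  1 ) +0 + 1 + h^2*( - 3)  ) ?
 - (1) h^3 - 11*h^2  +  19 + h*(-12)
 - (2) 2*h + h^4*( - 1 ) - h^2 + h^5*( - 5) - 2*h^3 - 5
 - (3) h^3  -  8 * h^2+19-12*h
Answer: 1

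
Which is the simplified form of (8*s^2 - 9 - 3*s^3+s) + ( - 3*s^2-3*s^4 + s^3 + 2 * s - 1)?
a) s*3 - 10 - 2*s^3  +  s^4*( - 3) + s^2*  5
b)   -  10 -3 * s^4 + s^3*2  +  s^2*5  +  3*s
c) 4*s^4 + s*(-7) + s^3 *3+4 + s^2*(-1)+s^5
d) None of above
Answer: a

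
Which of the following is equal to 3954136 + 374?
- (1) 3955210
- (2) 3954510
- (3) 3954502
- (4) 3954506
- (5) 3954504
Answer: 2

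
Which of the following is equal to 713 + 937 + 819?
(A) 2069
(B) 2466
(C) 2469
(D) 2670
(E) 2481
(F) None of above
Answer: C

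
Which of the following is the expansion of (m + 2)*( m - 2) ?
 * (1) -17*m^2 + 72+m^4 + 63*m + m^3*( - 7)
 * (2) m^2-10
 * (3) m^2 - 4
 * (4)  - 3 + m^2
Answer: 3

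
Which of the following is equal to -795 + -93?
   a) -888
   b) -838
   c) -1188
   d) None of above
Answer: a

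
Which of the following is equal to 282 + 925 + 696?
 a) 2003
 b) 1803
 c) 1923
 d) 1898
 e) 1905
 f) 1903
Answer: f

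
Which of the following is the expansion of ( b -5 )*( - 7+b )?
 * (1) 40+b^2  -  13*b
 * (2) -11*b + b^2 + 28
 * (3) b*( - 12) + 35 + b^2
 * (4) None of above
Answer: 3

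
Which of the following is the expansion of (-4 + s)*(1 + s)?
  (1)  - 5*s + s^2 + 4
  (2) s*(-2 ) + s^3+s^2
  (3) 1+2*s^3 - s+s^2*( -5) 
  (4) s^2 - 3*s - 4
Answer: 4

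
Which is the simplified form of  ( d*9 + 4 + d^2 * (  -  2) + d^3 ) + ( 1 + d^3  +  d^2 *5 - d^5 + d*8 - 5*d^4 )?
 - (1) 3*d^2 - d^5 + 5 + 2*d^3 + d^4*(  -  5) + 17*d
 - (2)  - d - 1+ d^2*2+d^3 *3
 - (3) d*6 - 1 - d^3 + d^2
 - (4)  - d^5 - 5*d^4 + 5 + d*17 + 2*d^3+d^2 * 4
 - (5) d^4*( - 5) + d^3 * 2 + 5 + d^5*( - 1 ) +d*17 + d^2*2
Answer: 1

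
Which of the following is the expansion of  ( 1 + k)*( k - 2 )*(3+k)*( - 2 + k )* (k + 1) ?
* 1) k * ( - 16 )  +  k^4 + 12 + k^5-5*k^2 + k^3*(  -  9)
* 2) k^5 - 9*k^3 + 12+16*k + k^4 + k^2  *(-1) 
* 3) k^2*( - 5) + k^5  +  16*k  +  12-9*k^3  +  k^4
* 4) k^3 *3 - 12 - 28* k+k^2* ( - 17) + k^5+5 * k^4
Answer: 3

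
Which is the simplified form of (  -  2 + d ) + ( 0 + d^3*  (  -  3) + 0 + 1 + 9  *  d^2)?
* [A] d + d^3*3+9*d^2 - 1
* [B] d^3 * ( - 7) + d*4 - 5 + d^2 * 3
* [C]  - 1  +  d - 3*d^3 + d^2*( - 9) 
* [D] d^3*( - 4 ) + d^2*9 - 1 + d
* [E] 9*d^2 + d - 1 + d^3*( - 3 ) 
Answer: E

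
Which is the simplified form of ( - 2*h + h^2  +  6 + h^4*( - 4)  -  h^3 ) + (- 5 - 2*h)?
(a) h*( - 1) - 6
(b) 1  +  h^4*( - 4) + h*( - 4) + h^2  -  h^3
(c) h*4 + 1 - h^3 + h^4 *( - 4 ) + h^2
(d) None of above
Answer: b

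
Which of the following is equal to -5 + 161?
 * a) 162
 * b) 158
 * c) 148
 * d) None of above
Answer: d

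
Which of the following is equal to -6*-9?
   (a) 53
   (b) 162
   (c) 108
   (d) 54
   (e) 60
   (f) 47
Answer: d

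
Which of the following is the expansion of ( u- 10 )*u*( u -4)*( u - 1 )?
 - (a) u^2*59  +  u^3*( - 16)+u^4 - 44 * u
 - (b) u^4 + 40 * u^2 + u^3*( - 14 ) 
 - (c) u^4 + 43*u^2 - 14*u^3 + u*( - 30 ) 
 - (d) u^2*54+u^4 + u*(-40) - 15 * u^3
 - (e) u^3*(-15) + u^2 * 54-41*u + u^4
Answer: d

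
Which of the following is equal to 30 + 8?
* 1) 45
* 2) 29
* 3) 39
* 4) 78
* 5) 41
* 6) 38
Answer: 6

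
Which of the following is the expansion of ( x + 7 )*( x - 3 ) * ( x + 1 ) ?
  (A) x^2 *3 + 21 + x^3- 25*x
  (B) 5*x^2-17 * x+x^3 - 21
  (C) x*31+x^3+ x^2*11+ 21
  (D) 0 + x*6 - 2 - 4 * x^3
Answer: B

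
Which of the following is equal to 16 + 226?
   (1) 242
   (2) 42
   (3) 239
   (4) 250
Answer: 1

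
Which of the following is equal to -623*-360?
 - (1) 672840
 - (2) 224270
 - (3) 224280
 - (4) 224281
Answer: 3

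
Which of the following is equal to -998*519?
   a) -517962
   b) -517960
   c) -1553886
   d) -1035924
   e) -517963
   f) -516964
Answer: a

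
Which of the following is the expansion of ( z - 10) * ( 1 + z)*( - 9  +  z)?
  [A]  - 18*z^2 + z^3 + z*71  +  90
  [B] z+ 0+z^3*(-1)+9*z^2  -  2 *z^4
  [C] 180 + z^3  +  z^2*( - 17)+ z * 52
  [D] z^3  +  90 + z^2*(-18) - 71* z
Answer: A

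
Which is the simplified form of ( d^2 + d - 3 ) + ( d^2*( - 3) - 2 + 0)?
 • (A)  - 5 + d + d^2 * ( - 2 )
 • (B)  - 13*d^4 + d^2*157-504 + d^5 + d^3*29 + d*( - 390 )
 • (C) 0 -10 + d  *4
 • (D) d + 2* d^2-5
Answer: A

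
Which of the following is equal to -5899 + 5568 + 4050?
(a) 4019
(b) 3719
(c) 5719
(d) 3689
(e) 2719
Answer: b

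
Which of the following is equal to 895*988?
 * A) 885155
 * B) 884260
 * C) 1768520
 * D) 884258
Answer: B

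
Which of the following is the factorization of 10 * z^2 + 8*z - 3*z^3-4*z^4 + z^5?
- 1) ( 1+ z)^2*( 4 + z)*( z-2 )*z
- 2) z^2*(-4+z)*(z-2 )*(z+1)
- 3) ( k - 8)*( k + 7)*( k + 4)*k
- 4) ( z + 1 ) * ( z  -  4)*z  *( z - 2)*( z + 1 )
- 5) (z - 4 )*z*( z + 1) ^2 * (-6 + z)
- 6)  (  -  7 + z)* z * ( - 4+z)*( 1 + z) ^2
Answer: 4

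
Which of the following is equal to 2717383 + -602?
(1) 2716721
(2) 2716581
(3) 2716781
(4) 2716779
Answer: 3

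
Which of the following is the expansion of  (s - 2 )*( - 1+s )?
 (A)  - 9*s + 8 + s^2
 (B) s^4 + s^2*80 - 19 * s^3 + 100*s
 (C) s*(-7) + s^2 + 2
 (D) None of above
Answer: D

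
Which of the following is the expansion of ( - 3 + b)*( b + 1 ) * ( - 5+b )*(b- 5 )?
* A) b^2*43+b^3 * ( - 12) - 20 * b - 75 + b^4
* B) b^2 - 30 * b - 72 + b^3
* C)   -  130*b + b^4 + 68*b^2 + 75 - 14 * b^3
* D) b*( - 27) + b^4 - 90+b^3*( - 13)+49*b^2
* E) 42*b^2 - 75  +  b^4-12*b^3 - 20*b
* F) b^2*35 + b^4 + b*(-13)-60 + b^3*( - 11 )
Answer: E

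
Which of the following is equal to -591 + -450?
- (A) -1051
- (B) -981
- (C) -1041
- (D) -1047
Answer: C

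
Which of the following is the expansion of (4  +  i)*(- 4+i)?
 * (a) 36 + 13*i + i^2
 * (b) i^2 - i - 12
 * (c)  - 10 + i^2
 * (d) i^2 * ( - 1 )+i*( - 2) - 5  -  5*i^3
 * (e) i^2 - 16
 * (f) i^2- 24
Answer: e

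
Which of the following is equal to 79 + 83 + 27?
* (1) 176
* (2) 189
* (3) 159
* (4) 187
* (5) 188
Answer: 2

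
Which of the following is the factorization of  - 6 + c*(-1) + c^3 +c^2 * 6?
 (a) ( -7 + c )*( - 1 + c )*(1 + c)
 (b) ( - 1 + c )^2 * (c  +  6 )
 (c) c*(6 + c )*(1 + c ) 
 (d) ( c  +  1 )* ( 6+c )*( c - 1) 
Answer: d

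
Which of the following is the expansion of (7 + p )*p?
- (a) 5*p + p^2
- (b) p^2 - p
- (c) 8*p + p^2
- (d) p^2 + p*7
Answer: d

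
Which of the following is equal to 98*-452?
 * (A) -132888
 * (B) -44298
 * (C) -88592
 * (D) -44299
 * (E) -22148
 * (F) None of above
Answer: F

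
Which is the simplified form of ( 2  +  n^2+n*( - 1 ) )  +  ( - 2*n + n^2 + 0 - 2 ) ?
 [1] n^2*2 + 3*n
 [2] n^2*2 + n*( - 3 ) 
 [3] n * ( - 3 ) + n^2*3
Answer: 2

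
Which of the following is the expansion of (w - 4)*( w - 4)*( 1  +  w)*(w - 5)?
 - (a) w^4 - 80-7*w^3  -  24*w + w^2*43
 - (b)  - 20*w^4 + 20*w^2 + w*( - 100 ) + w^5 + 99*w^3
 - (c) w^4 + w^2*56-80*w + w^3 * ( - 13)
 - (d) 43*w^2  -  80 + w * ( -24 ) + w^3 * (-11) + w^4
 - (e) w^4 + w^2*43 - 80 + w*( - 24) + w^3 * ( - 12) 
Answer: e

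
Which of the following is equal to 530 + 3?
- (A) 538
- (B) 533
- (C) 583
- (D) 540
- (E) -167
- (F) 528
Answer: B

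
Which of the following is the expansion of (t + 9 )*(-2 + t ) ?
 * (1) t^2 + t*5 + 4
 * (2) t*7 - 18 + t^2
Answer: 2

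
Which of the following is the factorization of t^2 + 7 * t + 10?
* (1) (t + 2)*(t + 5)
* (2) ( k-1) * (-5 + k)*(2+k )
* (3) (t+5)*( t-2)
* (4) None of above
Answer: 1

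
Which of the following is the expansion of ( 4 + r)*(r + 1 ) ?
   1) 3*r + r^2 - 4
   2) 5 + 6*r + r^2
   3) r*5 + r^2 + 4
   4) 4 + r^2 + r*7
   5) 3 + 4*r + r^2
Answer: 3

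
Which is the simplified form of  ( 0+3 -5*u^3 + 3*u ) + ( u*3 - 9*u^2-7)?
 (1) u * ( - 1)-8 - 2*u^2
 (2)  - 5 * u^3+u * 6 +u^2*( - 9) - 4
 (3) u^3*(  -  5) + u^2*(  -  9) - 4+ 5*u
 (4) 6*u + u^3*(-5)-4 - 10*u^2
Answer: 2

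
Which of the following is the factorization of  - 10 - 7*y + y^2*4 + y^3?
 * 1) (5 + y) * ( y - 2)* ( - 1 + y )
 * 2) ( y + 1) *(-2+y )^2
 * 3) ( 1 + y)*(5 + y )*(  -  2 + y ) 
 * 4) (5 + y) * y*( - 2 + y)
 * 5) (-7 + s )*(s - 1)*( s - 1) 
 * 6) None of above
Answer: 3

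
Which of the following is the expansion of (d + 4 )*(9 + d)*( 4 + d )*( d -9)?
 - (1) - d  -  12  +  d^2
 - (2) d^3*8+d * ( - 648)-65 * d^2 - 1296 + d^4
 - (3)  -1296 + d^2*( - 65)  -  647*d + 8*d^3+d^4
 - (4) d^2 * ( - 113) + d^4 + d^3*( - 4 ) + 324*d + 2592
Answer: 2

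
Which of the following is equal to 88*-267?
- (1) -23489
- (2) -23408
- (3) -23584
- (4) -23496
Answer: 4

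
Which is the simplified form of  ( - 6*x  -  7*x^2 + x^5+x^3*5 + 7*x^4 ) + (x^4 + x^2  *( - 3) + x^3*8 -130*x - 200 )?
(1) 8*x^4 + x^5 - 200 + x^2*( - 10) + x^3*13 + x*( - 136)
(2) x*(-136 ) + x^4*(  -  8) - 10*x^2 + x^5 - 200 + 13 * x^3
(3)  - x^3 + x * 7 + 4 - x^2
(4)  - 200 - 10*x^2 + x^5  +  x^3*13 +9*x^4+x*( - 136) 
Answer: 1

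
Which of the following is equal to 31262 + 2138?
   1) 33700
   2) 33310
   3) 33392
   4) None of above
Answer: 4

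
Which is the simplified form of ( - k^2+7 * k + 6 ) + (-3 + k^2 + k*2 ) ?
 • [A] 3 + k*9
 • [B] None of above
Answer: A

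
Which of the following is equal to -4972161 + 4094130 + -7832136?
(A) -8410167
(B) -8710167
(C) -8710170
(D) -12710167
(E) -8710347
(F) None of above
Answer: B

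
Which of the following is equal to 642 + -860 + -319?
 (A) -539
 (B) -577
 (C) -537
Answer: C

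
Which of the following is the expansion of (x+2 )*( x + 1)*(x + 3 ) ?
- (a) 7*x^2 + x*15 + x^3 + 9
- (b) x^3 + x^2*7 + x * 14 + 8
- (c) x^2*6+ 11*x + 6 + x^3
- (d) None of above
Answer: c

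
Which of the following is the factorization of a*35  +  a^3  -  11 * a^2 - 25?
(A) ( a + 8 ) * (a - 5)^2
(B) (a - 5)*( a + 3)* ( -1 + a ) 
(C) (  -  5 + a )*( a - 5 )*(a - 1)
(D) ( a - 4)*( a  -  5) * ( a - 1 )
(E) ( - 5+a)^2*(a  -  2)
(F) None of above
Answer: C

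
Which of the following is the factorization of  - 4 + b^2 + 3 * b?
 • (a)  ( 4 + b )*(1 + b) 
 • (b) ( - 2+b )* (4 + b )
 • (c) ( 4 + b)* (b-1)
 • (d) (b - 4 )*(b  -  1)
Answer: c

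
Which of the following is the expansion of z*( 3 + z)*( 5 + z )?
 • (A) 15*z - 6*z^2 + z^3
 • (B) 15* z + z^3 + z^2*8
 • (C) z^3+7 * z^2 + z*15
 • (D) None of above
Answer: B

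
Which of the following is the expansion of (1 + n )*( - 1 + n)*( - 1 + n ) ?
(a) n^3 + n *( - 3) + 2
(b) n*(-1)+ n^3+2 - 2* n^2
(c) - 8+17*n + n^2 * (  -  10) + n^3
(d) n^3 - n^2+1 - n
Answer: d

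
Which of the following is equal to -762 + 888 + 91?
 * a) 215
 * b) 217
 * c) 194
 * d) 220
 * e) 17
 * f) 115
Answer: b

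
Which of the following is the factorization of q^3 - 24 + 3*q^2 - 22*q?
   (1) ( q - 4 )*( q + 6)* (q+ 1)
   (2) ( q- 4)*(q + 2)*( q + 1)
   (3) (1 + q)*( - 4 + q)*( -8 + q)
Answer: 1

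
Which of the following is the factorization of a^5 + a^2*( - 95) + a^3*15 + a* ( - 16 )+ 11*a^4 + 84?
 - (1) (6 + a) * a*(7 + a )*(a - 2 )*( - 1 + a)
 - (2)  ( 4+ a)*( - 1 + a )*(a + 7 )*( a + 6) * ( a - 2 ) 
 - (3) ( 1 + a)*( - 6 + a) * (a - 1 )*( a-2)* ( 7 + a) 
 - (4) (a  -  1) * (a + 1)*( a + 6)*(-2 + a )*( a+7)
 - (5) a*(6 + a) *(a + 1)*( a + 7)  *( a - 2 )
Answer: 4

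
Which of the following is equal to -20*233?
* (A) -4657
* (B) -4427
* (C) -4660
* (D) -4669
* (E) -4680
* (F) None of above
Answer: C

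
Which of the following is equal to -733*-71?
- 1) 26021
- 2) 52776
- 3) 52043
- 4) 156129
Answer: 3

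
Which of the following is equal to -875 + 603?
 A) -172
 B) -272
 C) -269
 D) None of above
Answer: B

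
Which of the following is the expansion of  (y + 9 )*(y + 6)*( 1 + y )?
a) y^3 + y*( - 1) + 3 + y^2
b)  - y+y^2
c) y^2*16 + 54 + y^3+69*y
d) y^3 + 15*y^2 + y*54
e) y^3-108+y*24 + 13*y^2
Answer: c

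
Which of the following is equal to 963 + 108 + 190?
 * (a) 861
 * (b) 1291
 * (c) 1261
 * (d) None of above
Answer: c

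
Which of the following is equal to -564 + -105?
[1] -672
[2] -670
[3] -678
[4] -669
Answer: 4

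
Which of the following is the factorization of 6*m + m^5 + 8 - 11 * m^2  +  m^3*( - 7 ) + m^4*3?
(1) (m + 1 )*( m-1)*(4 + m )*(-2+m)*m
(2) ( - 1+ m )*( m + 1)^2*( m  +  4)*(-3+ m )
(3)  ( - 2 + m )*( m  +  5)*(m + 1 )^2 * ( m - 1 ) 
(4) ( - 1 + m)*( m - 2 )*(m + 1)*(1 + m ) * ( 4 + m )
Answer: 4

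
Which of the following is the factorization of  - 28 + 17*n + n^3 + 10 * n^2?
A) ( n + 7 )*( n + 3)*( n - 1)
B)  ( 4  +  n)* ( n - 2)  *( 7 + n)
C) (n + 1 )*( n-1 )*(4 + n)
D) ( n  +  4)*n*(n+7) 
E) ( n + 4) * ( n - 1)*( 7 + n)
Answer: E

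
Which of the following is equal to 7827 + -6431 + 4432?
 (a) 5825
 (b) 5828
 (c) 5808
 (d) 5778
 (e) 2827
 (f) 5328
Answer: b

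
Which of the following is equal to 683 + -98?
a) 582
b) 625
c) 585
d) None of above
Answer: c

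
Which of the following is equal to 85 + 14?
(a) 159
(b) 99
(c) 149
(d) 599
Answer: b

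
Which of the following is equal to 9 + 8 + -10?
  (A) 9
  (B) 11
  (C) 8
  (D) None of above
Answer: D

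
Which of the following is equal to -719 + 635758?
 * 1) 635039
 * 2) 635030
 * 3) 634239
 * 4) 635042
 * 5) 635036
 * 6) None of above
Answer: 1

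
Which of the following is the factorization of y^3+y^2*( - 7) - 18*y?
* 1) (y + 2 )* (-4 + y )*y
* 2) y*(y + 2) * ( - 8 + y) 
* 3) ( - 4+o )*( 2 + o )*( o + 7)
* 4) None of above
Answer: 4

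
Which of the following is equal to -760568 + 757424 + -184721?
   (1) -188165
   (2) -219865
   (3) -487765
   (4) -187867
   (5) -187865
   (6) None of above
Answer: 5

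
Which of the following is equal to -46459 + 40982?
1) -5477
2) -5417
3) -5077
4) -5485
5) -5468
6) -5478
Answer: 1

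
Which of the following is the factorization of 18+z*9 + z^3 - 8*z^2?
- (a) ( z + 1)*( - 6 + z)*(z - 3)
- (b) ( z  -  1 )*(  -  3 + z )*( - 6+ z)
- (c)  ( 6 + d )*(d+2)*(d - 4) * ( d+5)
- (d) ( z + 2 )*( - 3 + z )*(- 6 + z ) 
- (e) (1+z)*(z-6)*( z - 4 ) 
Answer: a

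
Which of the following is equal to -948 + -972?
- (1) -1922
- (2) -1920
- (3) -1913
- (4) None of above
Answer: 2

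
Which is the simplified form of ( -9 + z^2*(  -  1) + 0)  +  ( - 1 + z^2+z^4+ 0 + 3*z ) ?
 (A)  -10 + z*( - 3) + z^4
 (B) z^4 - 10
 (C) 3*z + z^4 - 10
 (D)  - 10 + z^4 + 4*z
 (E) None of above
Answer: C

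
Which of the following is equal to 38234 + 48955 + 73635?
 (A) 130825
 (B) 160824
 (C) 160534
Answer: B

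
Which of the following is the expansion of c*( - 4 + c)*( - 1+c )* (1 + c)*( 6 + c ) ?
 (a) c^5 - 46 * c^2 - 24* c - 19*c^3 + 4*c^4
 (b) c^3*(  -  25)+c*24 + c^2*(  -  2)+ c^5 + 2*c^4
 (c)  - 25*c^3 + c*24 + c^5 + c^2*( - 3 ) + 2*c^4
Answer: b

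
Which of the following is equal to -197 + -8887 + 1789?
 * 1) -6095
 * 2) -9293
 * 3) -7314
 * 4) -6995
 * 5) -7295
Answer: 5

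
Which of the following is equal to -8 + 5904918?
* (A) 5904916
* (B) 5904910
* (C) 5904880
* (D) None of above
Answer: B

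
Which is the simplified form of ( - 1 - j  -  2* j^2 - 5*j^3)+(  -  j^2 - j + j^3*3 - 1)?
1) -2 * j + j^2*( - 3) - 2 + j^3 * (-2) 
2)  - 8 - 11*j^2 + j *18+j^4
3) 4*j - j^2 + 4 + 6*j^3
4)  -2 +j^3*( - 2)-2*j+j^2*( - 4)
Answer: 1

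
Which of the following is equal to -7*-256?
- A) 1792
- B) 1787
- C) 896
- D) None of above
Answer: A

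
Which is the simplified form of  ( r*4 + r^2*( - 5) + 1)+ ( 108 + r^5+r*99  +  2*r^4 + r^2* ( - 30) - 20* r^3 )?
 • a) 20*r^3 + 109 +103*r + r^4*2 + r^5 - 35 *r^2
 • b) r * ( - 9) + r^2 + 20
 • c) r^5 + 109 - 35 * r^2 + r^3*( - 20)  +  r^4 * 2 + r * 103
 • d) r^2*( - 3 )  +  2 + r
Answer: c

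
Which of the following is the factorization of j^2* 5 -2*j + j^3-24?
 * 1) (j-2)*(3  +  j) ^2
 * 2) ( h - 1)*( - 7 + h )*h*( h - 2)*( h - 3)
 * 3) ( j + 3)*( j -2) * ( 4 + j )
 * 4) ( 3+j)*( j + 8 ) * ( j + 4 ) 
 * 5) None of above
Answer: 3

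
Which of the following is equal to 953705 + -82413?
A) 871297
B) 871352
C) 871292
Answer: C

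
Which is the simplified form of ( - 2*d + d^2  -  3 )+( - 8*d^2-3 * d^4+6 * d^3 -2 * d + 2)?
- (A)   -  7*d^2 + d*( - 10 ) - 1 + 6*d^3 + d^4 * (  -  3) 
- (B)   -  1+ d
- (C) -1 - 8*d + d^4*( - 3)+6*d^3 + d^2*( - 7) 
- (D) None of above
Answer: D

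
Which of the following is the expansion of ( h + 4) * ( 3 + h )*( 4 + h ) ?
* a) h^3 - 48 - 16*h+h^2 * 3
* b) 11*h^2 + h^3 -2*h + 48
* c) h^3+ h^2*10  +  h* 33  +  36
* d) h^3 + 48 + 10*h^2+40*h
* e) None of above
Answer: e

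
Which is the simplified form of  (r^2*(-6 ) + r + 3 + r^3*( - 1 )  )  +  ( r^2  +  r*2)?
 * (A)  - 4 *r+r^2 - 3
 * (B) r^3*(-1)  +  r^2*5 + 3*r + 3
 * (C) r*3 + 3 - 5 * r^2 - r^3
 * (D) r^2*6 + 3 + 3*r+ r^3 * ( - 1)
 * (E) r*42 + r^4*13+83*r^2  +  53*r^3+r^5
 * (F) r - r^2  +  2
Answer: C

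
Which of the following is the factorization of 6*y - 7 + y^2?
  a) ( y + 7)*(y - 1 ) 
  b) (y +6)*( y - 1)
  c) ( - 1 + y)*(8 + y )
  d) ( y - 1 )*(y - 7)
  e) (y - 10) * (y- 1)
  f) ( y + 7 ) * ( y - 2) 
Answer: a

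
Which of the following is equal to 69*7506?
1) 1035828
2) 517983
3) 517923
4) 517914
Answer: 4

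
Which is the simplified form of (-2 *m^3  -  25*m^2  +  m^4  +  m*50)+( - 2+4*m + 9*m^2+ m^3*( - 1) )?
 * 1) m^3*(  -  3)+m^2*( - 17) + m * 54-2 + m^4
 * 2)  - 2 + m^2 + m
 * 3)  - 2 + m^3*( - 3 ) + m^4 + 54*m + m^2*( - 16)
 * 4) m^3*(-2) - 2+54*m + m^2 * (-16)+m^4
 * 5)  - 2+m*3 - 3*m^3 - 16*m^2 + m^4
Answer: 3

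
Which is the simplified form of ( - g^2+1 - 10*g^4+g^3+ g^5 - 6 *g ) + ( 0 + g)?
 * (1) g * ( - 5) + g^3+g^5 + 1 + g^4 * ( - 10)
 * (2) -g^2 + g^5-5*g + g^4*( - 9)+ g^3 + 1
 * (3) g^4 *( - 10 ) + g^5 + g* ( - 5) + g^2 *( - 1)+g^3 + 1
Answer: 3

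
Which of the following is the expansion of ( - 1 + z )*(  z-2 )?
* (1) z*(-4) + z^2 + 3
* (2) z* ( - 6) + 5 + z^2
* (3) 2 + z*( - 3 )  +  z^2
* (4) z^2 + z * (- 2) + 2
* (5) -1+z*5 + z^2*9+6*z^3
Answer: 3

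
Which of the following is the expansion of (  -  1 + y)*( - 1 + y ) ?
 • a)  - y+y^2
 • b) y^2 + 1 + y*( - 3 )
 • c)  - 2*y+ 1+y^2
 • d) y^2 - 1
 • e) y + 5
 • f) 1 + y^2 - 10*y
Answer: c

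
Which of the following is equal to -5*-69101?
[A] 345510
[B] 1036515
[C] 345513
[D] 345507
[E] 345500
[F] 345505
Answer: F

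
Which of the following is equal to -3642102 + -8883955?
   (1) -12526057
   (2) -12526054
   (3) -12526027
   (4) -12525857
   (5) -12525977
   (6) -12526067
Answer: 1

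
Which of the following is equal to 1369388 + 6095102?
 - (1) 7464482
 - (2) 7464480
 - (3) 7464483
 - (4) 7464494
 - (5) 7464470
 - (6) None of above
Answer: 6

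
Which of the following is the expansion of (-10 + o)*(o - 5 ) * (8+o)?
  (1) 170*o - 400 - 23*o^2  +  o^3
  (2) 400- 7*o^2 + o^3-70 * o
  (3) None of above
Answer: 2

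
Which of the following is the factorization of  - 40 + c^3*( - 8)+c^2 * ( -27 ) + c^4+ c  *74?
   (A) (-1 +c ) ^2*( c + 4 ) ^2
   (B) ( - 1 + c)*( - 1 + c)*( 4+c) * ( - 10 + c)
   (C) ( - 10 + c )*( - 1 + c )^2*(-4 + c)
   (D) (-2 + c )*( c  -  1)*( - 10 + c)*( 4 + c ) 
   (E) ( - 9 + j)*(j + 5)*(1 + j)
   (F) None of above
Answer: B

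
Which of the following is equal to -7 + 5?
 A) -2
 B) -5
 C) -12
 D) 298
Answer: A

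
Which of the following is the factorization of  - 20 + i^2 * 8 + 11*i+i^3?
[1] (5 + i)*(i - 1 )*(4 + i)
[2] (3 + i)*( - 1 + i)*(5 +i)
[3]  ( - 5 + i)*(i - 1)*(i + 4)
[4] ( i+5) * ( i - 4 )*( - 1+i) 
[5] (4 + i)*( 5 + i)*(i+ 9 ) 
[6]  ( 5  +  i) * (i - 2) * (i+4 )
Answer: 1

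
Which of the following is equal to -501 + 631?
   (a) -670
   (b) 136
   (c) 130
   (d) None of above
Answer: c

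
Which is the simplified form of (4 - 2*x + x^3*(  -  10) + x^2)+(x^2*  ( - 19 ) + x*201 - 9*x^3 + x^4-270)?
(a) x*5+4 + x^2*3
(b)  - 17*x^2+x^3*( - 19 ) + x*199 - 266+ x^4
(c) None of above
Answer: c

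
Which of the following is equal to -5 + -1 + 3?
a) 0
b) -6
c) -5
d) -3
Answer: d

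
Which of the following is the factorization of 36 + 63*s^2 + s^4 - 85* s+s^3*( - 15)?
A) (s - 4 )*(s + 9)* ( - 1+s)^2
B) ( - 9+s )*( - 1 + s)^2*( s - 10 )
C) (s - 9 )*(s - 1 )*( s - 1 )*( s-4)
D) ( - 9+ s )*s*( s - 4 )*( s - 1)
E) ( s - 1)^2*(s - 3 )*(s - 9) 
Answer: C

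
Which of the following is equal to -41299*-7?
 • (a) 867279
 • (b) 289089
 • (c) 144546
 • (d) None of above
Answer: d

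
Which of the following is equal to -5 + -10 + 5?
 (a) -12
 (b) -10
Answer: b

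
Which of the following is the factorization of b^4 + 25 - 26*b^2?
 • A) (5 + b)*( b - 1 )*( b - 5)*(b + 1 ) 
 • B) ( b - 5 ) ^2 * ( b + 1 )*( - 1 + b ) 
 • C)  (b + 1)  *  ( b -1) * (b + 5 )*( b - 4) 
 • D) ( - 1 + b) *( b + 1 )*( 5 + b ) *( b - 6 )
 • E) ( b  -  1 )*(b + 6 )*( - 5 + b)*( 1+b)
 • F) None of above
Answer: A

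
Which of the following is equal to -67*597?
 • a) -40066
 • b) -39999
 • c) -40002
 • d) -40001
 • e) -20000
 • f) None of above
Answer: b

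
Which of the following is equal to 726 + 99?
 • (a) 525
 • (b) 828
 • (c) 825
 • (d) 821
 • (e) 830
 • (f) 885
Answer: c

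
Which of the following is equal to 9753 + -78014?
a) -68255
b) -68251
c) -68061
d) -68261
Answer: d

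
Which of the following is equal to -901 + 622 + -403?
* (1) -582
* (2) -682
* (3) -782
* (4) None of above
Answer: 2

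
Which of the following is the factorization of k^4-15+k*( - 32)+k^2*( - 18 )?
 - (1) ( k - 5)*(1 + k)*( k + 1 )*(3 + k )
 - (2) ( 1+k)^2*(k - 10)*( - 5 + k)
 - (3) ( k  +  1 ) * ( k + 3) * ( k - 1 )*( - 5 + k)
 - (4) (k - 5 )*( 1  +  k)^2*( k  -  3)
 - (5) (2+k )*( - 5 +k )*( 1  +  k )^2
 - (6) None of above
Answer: 1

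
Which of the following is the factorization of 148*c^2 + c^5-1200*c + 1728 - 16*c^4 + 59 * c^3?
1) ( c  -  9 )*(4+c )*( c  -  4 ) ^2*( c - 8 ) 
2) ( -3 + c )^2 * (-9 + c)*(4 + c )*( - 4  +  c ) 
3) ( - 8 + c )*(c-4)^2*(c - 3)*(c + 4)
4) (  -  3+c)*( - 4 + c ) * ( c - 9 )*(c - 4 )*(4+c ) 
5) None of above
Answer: 4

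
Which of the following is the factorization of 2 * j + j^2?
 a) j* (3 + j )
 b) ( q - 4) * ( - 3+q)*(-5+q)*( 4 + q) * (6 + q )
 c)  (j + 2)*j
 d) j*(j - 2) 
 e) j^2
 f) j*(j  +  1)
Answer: c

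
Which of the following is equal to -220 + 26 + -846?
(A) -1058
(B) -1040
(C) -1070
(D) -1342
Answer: B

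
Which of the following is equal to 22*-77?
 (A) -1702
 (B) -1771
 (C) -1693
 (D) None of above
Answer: D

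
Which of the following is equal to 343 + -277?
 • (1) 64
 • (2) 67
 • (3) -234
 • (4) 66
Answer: 4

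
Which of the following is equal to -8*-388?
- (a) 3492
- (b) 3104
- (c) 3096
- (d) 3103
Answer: b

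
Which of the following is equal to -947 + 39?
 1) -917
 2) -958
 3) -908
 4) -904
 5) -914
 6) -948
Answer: 3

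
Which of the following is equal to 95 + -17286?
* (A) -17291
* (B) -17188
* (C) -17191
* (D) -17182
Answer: C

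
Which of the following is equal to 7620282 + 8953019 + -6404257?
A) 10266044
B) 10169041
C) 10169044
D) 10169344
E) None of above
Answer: C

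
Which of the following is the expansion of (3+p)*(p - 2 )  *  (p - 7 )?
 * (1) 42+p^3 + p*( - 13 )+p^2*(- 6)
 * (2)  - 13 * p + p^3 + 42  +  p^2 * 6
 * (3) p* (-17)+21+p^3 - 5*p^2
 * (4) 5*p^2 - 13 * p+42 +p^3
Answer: 1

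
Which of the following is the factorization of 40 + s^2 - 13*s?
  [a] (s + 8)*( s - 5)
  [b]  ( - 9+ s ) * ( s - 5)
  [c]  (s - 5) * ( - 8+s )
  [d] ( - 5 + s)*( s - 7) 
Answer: c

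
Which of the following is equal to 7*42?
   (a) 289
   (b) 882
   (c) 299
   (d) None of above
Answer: d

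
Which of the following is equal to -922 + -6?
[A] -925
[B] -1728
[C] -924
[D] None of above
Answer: D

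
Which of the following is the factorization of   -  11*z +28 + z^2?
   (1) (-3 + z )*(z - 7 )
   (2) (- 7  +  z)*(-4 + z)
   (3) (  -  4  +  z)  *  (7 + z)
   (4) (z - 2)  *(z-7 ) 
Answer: 2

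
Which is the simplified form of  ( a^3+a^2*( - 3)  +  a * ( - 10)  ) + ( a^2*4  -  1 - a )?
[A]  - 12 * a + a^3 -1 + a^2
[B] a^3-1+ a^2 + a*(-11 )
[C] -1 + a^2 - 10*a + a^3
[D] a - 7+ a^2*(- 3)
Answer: B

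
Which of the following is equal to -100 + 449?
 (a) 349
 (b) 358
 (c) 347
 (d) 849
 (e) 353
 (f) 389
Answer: a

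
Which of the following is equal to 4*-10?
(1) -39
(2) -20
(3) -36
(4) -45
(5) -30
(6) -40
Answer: 6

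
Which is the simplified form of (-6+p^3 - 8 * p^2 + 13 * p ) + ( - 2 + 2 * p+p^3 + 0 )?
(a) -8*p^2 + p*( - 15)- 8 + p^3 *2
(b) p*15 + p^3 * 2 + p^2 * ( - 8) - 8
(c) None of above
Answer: b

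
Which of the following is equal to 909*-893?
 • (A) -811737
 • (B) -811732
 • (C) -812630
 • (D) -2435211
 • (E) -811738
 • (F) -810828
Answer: A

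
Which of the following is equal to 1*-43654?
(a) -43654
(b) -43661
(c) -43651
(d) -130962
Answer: a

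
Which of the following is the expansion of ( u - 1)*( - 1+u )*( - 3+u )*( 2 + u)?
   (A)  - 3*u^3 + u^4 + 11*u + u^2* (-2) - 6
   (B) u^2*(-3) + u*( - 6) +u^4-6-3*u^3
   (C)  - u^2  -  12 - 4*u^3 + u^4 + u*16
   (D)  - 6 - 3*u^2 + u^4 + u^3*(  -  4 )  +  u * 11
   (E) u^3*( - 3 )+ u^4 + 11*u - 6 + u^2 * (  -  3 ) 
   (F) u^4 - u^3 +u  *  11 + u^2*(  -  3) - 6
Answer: E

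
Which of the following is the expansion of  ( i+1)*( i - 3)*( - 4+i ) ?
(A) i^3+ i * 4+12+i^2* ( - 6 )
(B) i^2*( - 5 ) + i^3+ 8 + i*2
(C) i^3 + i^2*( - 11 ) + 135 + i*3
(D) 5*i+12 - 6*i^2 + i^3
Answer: D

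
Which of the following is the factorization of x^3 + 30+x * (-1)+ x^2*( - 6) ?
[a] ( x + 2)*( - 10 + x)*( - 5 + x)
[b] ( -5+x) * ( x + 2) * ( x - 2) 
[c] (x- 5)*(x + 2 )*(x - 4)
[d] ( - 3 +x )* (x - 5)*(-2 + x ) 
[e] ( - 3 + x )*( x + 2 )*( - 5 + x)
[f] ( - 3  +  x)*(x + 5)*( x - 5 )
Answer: e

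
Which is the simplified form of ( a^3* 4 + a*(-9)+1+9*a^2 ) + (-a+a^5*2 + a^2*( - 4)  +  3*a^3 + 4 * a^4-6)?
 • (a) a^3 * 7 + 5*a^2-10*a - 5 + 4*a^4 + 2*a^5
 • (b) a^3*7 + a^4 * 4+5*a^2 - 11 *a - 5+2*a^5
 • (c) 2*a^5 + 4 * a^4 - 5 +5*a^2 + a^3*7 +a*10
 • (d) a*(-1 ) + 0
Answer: a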